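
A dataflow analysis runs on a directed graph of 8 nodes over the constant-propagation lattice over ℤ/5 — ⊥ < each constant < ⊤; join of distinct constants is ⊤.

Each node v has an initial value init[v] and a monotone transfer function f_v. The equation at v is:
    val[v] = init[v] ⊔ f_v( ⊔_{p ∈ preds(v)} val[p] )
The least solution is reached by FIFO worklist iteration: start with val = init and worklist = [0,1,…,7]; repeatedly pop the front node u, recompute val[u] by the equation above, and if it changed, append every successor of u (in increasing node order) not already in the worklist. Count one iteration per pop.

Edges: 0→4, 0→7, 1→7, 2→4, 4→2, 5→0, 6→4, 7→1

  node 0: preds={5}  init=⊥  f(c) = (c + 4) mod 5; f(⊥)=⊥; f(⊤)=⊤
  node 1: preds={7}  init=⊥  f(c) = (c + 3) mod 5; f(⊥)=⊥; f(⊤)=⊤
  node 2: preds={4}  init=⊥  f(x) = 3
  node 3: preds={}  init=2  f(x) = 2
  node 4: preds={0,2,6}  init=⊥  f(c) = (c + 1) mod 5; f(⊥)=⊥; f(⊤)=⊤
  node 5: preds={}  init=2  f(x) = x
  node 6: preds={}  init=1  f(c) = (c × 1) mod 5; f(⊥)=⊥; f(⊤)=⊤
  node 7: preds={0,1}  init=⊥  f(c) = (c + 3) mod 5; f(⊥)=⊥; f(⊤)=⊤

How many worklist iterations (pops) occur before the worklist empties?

Trace (13 dequeues):
  [1] u=0 | in 2 | out 1 | prev ⊥ | push {}
  [2] u=1 | in ⊥ | out ⊥ | ==
  [3] u=2 | in ⊥ | out 3 | prev ⊥ | push {}
  [4] u=3 | in ⊥ | out 2 | ==
  [5] u=4 | in ⊤ | out ⊤ | prev ⊥ | push {2}
  [6] u=5 | in ⊥ | out 2 | ==
  [7] u=6 | in ⊥ | out 1 | ==
  [8] u=7 | in 1 | out 4 | prev ⊥ | push {1}
  [9] u=2 | in ⊤ | out 3 | ==
  [10] u=1 | in 4 | out 2 | prev ⊥ | push {7}
  [11] u=7 | in ⊤ | out ⊤ | prev 4 | push {1}
  [12] u=1 | in ⊤ | out ⊤ | prev 2 | push {7}
  [13] u=7 | in ⊤ | out ⊤ | ==

Converged values:
  [0] 1
  [1] ⊤
  [2] 3
  [3] 2
  [4] ⊤
  [5] 2
  [6] 1
  [7] ⊤

13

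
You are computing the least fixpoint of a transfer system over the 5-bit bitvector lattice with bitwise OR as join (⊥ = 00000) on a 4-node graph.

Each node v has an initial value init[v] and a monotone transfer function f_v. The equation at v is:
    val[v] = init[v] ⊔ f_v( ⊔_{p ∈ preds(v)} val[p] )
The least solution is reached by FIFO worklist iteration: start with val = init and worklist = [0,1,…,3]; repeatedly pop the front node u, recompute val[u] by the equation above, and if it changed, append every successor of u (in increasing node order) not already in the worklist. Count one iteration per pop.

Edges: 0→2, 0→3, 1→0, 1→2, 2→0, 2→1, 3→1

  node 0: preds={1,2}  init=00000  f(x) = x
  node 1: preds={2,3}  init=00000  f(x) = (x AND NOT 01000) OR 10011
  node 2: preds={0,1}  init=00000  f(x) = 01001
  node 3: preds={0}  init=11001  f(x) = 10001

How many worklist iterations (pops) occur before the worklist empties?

Trace (8 dequeues):
  [1] u=0 | in 00000 | out 00000 | ==
  [2] u=1 | in 11001 | out 10011 | prev 00000 | push {0}
  [3] u=2 | in 10011 | out 01001 | prev 00000 | push {1}
  [4] u=3 | in 00000 | out 11001 | ==
  [5] u=0 | in 11011 | out 11011 | prev 00000 | push {2,3}
  [6] u=1 | in 11001 | out 10011 | ==
  [7] u=2 | in 11011 | out 01001 | ==
  [8] u=3 | in 11011 | out 11001 | ==

Converged values:
  [0] 11011
  [1] 10011
  [2] 01001
  [3] 11001

8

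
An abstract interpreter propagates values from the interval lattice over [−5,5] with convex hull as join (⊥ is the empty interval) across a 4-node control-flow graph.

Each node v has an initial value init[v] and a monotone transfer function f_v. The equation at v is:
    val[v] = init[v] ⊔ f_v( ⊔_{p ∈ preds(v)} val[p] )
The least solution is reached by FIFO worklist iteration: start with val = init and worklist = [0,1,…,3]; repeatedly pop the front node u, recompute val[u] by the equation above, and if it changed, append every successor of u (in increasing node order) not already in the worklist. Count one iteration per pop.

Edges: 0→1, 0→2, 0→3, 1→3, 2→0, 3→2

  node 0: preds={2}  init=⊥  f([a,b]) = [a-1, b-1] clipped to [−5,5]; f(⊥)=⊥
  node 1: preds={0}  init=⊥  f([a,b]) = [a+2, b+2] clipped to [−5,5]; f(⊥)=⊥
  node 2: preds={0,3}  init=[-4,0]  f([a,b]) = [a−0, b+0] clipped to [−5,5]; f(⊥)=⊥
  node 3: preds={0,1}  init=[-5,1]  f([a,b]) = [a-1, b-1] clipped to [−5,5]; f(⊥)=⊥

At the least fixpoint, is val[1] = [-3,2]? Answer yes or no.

yes

Worklist (8 pops):
  #1 pop 0: in=[-4,0] → [-5,-1] (was ⊥); enqueue []
  #2 pop 1: in=[-5,-1] → [-3,1] (was ⊥); enqueue []
  #3 pop 2: in=[-5,1] → [-5,1] (was [-4,0]); enqueue [0]
  #4 pop 3: in=[-5,1] → [-5,1] (no change)
  #5 pop 0: in=[-5,1] → [-5,0] (was [-5,-1]); enqueue [1,2,3]
  #6 pop 1: in=[-5,0] → [-3,2] (was [-3,1]); enqueue []
  #7 pop 2: in=[-5,1] → [-5,1] (no change)
  #8 pop 3: in=[-5,2] → [-5,1] (no change)

Fixpoint:
  val[0] = [-5,0]
  val[1] = [-3,2]
  val[2] = [-5,1]
  val[3] = [-5,1]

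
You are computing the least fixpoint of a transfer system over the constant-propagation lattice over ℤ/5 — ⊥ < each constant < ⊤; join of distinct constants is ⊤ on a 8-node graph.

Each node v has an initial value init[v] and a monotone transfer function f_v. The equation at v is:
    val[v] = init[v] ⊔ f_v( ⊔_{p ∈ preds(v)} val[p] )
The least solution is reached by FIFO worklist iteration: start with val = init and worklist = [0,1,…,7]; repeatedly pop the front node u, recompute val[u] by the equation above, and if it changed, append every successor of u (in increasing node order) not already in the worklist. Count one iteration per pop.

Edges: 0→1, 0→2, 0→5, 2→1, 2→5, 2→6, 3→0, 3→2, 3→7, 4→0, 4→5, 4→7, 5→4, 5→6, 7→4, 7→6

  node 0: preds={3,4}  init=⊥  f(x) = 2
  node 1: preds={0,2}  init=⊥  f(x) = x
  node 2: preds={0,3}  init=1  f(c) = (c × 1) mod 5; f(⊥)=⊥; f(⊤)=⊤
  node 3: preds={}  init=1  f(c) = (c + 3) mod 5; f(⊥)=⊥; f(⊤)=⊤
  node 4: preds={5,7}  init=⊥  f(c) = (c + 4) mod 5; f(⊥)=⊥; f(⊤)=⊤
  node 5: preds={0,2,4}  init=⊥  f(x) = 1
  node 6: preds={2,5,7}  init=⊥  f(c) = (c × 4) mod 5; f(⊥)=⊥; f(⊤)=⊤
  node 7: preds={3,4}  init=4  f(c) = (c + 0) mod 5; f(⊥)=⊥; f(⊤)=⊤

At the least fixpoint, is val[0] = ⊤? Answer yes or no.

Iteration log — 15 steps:
  step 1. node 0  ⊔preds=1  new=2  old=⊥  +wl: 
  step 2. node 1  ⊔preds=⊤  new=⊤  old=⊥  +wl: 
  step 3. node 2  ⊔preds=⊤  new=⊤  old=1  +wl: 1
  step 4. node 3  ⊔preds=⊥  new=1  stable
  step 5. node 4  ⊔preds=4  new=3  old=⊥  +wl: 0
  step 6. node 5  ⊔preds=⊤  new=1  old=⊥  +wl: 4
  step 7. node 6  ⊔preds=⊤  new=⊤  old=⊥  +wl: 
  step 8. node 7  ⊔preds=⊤  new=⊤  old=4  +wl: 6
  step 9. node 1  ⊔preds=⊤  new=⊤  stable
  step 10. node 0  ⊔preds=⊤  new=2  stable
  step 11. node 4  ⊔preds=⊤  new=⊤  old=3  +wl: 0,5,7
  step 12. node 6  ⊔preds=⊤  new=⊤  stable
  step 13. node 0  ⊔preds=⊤  new=2  stable
  step 14. node 5  ⊔preds=⊤  new=1  stable
  step 15. node 7  ⊔preds=⊤  new=⊤  stable

Least fixpoint reached:
  node 0: 2
  node 1: ⊤
  node 2: ⊤
  node 3: 1
  node 4: ⊤
  node 5: 1
  node 6: ⊤
  node 7: ⊤

no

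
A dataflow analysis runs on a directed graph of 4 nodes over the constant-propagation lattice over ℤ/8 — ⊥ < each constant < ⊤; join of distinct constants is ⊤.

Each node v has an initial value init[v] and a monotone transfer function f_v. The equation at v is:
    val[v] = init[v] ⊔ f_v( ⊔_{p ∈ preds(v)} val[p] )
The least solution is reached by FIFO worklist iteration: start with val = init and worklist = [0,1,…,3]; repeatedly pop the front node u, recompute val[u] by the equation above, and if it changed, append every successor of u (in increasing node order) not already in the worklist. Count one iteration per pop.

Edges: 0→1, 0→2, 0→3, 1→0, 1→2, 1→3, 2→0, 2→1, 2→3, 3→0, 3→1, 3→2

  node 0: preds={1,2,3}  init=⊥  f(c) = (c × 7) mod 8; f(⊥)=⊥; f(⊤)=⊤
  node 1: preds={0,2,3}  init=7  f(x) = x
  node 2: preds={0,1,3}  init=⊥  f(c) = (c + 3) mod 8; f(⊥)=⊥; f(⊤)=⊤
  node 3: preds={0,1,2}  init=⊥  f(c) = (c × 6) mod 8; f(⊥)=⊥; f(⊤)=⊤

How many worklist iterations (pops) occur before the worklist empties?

8

Worklist (8 pops):
  #1 pop 0: in=7 → 1 (was ⊥); enqueue []
  #2 pop 1: in=1 → ⊤ (was 7); enqueue [0]
  #3 pop 2: in=⊤ → ⊤ (was ⊥); enqueue [1]
  #4 pop 3: in=⊤ → ⊤ (was ⊥); enqueue [2]
  #5 pop 0: in=⊤ → ⊤ (was 1); enqueue [3]
  #6 pop 1: in=⊤ → ⊤ (no change)
  #7 pop 2: in=⊤ → ⊤ (no change)
  #8 pop 3: in=⊤ → ⊤ (no change)

Fixpoint:
  val[0] = ⊤
  val[1] = ⊤
  val[2] = ⊤
  val[3] = ⊤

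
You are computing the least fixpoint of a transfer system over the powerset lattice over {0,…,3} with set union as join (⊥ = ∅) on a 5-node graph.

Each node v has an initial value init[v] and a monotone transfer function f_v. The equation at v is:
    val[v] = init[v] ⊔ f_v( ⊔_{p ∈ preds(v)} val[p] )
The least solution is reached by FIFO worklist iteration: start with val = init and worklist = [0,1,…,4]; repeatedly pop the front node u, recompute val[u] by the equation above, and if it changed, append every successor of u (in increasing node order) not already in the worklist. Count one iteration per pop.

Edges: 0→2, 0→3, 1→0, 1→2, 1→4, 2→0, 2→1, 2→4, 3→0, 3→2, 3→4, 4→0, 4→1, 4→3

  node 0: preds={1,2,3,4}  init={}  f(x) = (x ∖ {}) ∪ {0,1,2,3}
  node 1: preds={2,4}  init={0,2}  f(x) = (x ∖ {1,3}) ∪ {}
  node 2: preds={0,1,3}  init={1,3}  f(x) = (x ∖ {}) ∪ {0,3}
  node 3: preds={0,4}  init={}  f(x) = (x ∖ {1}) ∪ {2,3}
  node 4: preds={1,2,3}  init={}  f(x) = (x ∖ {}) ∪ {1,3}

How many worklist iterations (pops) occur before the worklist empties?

9

Trace (9 dequeues):
  [1] u=0 | in {0,1,2,3} | out {0,1,2,3} | prev {} | push {}
  [2] u=1 | in {1,3} | out {0,2} | ==
  [3] u=2 | in {0,1,2,3} | out {0,1,2,3} | prev {1,3} | push {0,1}
  [4] u=3 | in {0,1,2,3} | out {0,2,3} | prev {} | push {2}
  [5] u=4 | in {0,1,2,3} | out {0,1,2,3} | prev {} | push {3}
  [6] u=0 | in {0,1,2,3} | out {0,1,2,3} | ==
  [7] u=1 | in {0,1,2,3} | out {0,2} | ==
  [8] u=2 | in {0,1,2,3} | out {0,1,2,3} | ==
  [9] u=3 | in {0,1,2,3} | out {0,2,3} | ==

Converged values:
  [0] {0,1,2,3}
  [1] {0,2}
  [2] {0,1,2,3}
  [3] {0,2,3}
  [4] {0,1,2,3}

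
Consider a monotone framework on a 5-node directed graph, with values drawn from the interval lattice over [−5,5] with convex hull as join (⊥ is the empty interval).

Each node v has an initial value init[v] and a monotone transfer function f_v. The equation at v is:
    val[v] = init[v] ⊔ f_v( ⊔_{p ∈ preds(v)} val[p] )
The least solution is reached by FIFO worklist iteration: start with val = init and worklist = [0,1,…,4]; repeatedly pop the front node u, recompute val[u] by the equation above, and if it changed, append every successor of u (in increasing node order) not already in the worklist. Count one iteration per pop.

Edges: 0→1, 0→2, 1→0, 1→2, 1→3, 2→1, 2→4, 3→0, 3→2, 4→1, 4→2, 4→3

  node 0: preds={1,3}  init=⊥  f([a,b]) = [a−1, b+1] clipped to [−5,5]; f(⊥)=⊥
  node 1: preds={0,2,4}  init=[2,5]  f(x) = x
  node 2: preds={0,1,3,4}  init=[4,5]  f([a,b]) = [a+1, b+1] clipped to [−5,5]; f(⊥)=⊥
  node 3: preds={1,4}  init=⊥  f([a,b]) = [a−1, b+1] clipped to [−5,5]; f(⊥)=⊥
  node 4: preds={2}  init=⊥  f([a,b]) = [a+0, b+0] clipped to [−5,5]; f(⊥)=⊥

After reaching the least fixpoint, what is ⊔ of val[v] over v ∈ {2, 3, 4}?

[-5,5]

Worklist (30 pops):
  #1 pop 0: in=[2,5] → [1,5] (was ⊥); enqueue []
  #2 pop 1: in=[1,5] → [1,5] (was [2,5]); enqueue [0]
  #3 pop 2: in=[1,5] → [2,5] (was [4,5]); enqueue [1]
  #4 pop 3: in=[1,5] → [0,5] (was ⊥); enqueue [2]
  #5 pop 4: in=[2,5] → [2,5] (was ⊥); enqueue [3]
  #6 pop 0: in=[0,5] → [-1,5] (was [1,5]); enqueue []
  #7 pop 1: in=[-1,5] → [-1,5] (was [1,5]); enqueue [0]
  #8 pop 2: in=[-1,5] → [0,5] (was [2,5]); enqueue [1,4]
  #9 pop 3: in=[-1,5] → [-2,5] (was [0,5]); enqueue [2]
  #10 pop 0: in=[-2,5] → [-3,5] (was [-1,5]); enqueue []
  #11 pop 1: in=[-3,5] → [-3,5] (was [-1,5]); enqueue [0,3]
  #12 pop 4: in=[0,5] → [0,5] (was [2,5]); enqueue [1]
  #13 pop 2: in=[-3,5] → [-2,5] (was [0,5]); enqueue [4]
  #14 pop 0: in=[-3,5] → [-4,5] (was [-3,5]); enqueue [2]
  #15 pop 3: in=[-3,5] → [-4,5] (was [-2,5]); enqueue [0]
  #16 pop 1: in=[-4,5] → [-4,5] (was [-3,5]); enqueue [3]
  #17 pop 4: in=[-2,5] → [-2,5] (was [0,5]); enqueue [1]
  #18 pop 2: in=[-4,5] → [-3,5] (was [-2,5]); enqueue [4]
  #19 pop 0: in=[-4,5] → [-5,5] (was [-4,5]); enqueue [2]
  #20 pop 3: in=[-4,5] → [-5,5] (was [-4,5]); enqueue [0]
  #21 pop 1: in=[-5,5] → [-5,5] (was [-4,5]); enqueue [3]
  #22 pop 4: in=[-3,5] → [-3,5] (was [-2,5]); enqueue [1]
  #23 pop 2: in=[-5,5] → [-4,5] (was [-3,5]); enqueue [4]
  #24 pop 0: in=[-5,5] → [-5,5] (no change)
  #25 pop 3: in=[-5,5] → [-5,5] (no change)
  #26 pop 1: in=[-5,5] → [-5,5] (no change)
  #27 pop 4: in=[-4,5] → [-4,5] (was [-3,5]); enqueue [1,2,3]
  #28 pop 1: in=[-5,5] → [-5,5] (no change)
  #29 pop 2: in=[-5,5] → [-4,5] (no change)
  #30 pop 3: in=[-5,5] → [-5,5] (no change)

Fixpoint:
  val[0] = [-5,5]
  val[1] = [-5,5]
  val[2] = [-4,5]
  val[3] = [-5,5]
  val[4] = [-4,5]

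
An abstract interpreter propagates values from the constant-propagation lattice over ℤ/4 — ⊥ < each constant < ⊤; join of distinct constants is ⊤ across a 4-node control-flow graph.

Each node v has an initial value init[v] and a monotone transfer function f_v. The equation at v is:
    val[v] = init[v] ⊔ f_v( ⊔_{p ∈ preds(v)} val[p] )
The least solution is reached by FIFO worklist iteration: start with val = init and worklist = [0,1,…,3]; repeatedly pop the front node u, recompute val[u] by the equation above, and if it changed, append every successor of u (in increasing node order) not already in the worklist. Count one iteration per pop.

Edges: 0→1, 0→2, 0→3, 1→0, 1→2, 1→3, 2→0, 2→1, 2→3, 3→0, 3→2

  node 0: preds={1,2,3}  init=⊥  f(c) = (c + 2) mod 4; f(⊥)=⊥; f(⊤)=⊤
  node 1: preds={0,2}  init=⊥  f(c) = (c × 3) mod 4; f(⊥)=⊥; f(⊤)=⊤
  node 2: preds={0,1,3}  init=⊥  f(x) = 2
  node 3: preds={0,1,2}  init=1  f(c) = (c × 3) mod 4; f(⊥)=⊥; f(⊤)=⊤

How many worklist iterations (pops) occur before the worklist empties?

9

Trace (9 dequeues):
  [1] u=0 | in 1 | out 3 | prev ⊥ | push {}
  [2] u=1 | in 3 | out 1 | prev ⊥ | push {0}
  [3] u=2 | in ⊤ | out 2 | prev ⊥ | push {1}
  [4] u=3 | in ⊤ | out ⊤ | prev 1 | push {2}
  [5] u=0 | in ⊤ | out ⊤ | prev 3 | push {3}
  [6] u=1 | in ⊤ | out ⊤ | prev 1 | push {0}
  [7] u=2 | in ⊤ | out 2 | ==
  [8] u=3 | in ⊤ | out ⊤ | ==
  [9] u=0 | in ⊤ | out ⊤ | ==

Converged values:
  [0] ⊤
  [1] ⊤
  [2] 2
  [3] ⊤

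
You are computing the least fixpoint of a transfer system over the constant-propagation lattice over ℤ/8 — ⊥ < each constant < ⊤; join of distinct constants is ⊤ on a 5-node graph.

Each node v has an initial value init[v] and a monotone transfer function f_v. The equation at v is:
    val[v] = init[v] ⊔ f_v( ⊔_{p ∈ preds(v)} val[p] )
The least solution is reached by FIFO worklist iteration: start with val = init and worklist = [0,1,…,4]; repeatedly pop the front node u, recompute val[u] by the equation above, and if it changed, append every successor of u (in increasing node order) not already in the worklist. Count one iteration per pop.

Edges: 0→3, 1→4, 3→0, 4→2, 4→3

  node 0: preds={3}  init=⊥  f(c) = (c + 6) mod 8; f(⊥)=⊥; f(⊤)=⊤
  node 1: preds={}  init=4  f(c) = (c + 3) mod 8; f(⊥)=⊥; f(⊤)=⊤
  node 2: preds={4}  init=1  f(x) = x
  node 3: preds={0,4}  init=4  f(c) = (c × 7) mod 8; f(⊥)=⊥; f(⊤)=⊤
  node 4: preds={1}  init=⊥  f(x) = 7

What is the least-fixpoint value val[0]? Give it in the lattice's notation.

⊤

Iteration log — 8 steps:
  step 1. node 0  ⊔preds=4  new=2  old=⊥  +wl: 
  step 2. node 1  ⊔preds=⊥  new=4  stable
  step 3. node 2  ⊔preds=⊥  new=1  stable
  step 4. node 3  ⊔preds=2  new=⊤  old=4  +wl: 0
  step 5. node 4  ⊔preds=4  new=7  old=⊥  +wl: 2,3
  step 6. node 0  ⊔preds=⊤  new=⊤  old=2  +wl: 
  step 7. node 2  ⊔preds=7  new=⊤  old=1  +wl: 
  step 8. node 3  ⊔preds=⊤  new=⊤  stable

Least fixpoint reached:
  node 0: ⊤
  node 1: 4
  node 2: ⊤
  node 3: ⊤
  node 4: 7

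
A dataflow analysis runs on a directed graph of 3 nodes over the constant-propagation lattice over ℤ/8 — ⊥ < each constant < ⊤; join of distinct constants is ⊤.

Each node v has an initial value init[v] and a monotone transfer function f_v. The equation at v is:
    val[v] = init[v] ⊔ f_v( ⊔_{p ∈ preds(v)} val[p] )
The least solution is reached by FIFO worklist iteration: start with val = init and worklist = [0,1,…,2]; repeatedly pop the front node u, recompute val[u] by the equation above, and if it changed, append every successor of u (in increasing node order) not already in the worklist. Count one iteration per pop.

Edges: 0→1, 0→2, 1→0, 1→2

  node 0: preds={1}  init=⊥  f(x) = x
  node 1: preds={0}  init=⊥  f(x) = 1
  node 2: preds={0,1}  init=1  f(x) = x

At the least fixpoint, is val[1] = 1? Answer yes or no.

Worklist (6 pops):
  #1 pop 0: in=⊥ → ⊥ (no change)
  #2 pop 1: in=⊥ → 1 (was ⊥); enqueue [0]
  #3 pop 2: in=1 → 1 (no change)
  #4 pop 0: in=1 → 1 (was ⊥); enqueue [1,2]
  #5 pop 1: in=1 → 1 (no change)
  #6 pop 2: in=1 → 1 (no change)

Fixpoint:
  val[0] = 1
  val[1] = 1
  val[2] = 1

yes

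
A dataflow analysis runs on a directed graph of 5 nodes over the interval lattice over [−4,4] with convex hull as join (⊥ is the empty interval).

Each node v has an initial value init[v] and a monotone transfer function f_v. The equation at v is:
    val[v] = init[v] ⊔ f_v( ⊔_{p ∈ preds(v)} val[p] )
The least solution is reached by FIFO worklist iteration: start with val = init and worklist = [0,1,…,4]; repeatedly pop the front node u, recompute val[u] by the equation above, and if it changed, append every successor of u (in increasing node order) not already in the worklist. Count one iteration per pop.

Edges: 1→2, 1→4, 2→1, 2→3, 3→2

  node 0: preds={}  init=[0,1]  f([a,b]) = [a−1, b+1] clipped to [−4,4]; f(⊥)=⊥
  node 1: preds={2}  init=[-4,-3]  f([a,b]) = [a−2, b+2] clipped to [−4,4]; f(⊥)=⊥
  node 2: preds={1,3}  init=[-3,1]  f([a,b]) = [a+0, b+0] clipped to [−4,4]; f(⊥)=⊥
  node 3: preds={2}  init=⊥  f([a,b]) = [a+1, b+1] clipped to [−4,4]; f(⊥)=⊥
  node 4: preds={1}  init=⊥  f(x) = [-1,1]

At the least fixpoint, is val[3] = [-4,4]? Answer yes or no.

no

Trace (10 dequeues):
  [1] u=0 | in ⊥ | out [0,1] | ==
  [2] u=1 | in [-3,1] | out [-4,3] | prev [-4,-3] | push {}
  [3] u=2 | in [-4,3] | out [-4,3] | prev [-3,1] | push {1}
  [4] u=3 | in [-4,3] | out [-3,4] | prev ⊥ | push {2}
  [5] u=4 | in [-4,3] | out [-1,1] | prev ⊥ | push {}
  [6] u=1 | in [-4,3] | out [-4,4] | prev [-4,3] | push {4}
  [7] u=2 | in [-4,4] | out [-4,4] | prev [-4,3] | push {1,3}
  [8] u=4 | in [-4,4] | out [-1,1] | ==
  [9] u=1 | in [-4,4] | out [-4,4] | ==
  [10] u=3 | in [-4,4] | out [-3,4] | ==

Converged values:
  [0] [0,1]
  [1] [-4,4]
  [2] [-4,4]
  [3] [-3,4]
  [4] [-1,1]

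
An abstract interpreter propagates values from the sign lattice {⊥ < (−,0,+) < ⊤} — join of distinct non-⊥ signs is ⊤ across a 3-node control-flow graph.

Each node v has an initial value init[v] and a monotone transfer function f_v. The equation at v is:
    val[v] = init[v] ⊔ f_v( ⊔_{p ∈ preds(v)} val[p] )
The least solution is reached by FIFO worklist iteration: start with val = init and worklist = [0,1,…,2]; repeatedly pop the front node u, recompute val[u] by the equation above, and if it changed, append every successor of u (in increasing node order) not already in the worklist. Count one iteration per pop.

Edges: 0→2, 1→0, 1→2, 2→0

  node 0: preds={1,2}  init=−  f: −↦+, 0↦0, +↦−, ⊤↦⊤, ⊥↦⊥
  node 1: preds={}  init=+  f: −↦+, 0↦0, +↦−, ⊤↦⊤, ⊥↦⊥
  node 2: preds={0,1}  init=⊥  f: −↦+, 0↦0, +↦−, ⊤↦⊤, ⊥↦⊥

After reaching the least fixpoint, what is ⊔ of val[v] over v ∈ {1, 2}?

⊤

Iteration log — 5 steps:
  step 1. node 0  ⊔preds=+  new=−  stable
  step 2. node 1  ⊔preds=⊥  new=+  stable
  step 3. node 2  ⊔preds=⊤  new=⊤  old=⊥  +wl: 0
  step 4. node 0  ⊔preds=⊤  new=⊤  old=−  +wl: 2
  step 5. node 2  ⊔preds=⊤  new=⊤  stable

Least fixpoint reached:
  node 0: ⊤
  node 1: +
  node 2: ⊤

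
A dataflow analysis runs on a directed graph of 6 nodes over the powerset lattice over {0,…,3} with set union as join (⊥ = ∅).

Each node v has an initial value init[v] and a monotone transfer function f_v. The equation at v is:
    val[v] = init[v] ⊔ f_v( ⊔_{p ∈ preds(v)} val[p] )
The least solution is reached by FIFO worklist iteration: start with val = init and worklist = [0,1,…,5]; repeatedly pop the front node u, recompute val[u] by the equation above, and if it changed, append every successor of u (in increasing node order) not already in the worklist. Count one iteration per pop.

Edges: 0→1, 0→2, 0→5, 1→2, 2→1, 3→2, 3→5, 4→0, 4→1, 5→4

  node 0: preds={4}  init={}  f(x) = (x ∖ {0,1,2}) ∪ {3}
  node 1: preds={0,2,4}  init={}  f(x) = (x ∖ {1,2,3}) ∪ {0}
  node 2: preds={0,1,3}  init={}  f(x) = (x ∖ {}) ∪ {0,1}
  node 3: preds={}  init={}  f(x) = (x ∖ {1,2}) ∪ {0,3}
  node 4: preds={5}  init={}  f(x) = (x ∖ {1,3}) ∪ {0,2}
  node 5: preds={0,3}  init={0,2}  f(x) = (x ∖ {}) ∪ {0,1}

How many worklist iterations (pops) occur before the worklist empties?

Iteration log — 10 steps:
  step 1. node 0  ⊔preds={}  new={3}  old={}  +wl: 
  step 2. node 1  ⊔preds={3}  new={0}  old={}  +wl: 
  step 3. node 2  ⊔preds={0,3}  new={0,1,3}  old={}  +wl: 1
  step 4. node 3  ⊔preds={}  new={0,3}  old={}  +wl: 2
  step 5. node 4  ⊔preds={0,2}  new={0,2}  old={}  +wl: 0
  step 6. node 5  ⊔preds={0,3}  new={0,1,2,3}  old={0,2}  +wl: 4
  step 7. node 1  ⊔preds={0,1,2,3}  new={0}  stable
  step 8. node 2  ⊔preds={0,3}  new={0,1,3}  stable
  step 9. node 0  ⊔preds={0,2}  new={3}  stable
  step 10. node 4  ⊔preds={0,1,2,3}  new={0,2}  stable

Least fixpoint reached:
  node 0: {3}
  node 1: {0}
  node 2: {0,1,3}
  node 3: {0,3}
  node 4: {0,2}
  node 5: {0,1,2,3}

10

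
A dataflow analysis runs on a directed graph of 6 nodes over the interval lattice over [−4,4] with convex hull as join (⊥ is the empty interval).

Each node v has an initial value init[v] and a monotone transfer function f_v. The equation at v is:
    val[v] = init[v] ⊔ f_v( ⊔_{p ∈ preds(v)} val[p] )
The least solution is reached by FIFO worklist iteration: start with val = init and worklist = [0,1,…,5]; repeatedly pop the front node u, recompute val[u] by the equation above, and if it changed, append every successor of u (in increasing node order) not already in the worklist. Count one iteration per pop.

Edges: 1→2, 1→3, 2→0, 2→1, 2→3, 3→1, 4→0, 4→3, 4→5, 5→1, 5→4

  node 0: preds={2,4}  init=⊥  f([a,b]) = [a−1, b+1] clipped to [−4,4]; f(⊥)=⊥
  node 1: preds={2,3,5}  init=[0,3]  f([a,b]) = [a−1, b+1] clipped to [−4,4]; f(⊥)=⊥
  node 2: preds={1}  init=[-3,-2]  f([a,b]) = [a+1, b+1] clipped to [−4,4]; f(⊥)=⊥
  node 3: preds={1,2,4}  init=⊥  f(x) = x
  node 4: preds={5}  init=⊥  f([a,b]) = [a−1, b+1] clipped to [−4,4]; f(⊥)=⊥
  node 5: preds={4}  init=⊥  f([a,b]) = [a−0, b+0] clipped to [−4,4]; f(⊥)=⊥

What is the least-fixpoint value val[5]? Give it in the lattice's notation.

⊥

Trace (10 dequeues):
  [1] u=0 | in [-3,-2] | out [-4,-1] | prev ⊥ | push {}
  [2] u=1 | in [-3,-2] | out [-4,3] | prev [0,3] | push {}
  [3] u=2 | in [-4,3] | out [-3,4] | prev [-3,-2] | push {0,1}
  [4] u=3 | in [-4,4] | out [-4,4] | prev ⊥ | push {}
  [5] u=4 | in ⊥ | out ⊥ | ==
  [6] u=5 | in ⊥ | out ⊥ | ==
  [7] u=0 | in [-3,4] | out [-4,4] | prev [-4,-1] | push {}
  [8] u=1 | in [-4,4] | out [-4,4] | prev [-4,3] | push {2,3}
  [9] u=2 | in [-4,4] | out [-3,4] | ==
  [10] u=3 | in [-4,4] | out [-4,4] | ==

Converged values:
  [0] [-4,4]
  [1] [-4,4]
  [2] [-3,4]
  [3] [-4,4]
  [4] ⊥
  [5] ⊥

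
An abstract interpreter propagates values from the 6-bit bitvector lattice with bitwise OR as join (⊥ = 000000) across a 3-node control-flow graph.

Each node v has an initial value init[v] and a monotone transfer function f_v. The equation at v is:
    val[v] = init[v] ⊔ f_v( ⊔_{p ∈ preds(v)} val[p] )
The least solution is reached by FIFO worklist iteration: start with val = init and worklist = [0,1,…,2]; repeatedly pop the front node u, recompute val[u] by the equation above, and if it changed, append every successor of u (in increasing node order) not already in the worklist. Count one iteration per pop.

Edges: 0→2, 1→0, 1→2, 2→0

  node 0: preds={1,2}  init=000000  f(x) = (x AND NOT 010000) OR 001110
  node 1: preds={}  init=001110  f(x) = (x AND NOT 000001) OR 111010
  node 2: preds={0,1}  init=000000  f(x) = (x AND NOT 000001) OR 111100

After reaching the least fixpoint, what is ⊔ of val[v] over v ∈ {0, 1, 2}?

111110

Worklist (5 pops):
  #1 pop 0: in=001110 → 001110 (was 000000); enqueue []
  #2 pop 1: in=000000 → 111110 (was 001110); enqueue [0]
  #3 pop 2: in=111110 → 111110 (was 000000); enqueue []
  #4 pop 0: in=111110 → 101110 (was 001110); enqueue [2]
  #5 pop 2: in=111110 → 111110 (no change)

Fixpoint:
  val[0] = 101110
  val[1] = 111110
  val[2] = 111110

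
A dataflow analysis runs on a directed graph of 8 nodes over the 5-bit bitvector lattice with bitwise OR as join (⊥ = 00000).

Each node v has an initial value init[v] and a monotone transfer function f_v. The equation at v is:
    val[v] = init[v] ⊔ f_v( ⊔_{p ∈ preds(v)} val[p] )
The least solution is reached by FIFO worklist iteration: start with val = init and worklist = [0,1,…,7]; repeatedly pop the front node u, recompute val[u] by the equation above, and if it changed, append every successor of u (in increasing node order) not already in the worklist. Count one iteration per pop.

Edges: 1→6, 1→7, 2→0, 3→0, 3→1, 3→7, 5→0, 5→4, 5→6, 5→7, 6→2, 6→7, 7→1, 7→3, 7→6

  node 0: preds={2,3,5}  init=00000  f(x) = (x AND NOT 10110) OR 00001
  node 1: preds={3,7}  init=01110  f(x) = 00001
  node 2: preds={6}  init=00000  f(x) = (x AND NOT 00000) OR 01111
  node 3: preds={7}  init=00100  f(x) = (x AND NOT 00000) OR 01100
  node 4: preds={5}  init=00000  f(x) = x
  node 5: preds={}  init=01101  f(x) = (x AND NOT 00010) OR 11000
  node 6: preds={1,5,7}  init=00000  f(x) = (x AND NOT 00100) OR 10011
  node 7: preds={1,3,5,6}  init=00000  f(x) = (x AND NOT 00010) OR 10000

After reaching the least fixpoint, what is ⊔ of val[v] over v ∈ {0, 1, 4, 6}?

11111

Trace (17 dequeues):
  [1] u=0 | in 01101 | out 01001 | prev 00000 | push {}
  [2] u=1 | in 00100 | out 01111 | prev 01110 | push {}
  [3] u=2 | in 00000 | out 01111 | prev 00000 | push {0}
  [4] u=3 | in 00000 | out 01100 | prev 00100 | push {1}
  [5] u=4 | in 01101 | out 01101 | prev 00000 | push {}
  [6] u=5 | in 00000 | out 11101 | prev 01101 | push {4}
  [7] u=6 | in 11111 | out 11011 | prev 00000 | push {2}
  [8] u=7 | in 11111 | out 11101 | prev 00000 | push {3,6}
  [9] u=0 | in 11111 | out 01001 | ==
  [10] u=1 | in 11101 | out 01111 | ==
  [11] u=4 | in 11101 | out 11101 | prev 01101 | push {}
  [12] u=2 | in 11011 | out 11111 | prev 01111 | push {0}
  [13] u=3 | in 11101 | out 11101 | prev 01100 | push {1,7}
  [14] u=6 | in 11111 | out 11011 | ==
  [15] u=0 | in 11111 | out 01001 | ==
  [16] u=1 | in 11101 | out 01111 | ==
  [17] u=7 | in 11111 | out 11101 | ==

Converged values:
  [0] 01001
  [1] 01111
  [2] 11111
  [3] 11101
  [4] 11101
  [5] 11101
  [6] 11011
  [7] 11101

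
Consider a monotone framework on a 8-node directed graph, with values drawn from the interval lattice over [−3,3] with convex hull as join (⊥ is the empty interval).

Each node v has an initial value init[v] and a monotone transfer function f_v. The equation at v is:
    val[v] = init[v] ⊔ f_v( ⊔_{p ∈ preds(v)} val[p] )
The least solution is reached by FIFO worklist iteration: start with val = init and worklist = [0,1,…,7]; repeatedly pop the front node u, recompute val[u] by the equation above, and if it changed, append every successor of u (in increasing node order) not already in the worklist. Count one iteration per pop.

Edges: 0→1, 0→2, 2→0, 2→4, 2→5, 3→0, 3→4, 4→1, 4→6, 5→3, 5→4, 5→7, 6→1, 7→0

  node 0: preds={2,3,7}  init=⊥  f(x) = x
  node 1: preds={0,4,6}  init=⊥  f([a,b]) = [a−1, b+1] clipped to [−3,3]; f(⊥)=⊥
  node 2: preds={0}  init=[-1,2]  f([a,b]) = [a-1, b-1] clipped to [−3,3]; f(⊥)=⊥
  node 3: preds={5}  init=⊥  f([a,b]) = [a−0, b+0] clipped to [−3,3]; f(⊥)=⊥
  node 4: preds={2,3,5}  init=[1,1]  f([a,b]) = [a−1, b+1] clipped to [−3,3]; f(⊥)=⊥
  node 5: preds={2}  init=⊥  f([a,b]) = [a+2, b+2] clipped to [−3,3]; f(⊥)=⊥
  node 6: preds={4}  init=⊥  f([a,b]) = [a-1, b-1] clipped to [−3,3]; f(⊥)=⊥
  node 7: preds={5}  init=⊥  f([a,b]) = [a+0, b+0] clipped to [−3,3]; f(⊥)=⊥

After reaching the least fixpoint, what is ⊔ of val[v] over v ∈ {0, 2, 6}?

[-3,3]

Worklist (22 pops):
  #1 pop 0: in=[-1,2] → [-1,2] (was ⊥); enqueue []
  #2 pop 1: in=[-1,2] → [-2,3] (was ⊥); enqueue []
  #3 pop 2: in=[-1,2] → [-2,2] (was [-1,2]); enqueue [0]
  #4 pop 3: in=⊥ → ⊥ (no change)
  #5 pop 4: in=[-2,2] → [-3,3] (was [1,1]); enqueue [1]
  #6 pop 5: in=[-2,2] → [0,3] (was ⊥); enqueue [3,4]
  #7 pop 6: in=[-3,3] → [-3,2] (was ⊥); enqueue []
  #8 pop 7: in=[0,3] → [0,3] (was ⊥); enqueue []
  #9 pop 0: in=[-2,3] → [-2,3] (was [-1,2]); enqueue [2]
  #10 pop 1: in=[-3,3] → [-3,3] (was [-2,3]); enqueue []
  #11 pop 3: in=[0,3] → [0,3] (was ⊥); enqueue [0]
  #12 pop 4: in=[-2,3] → [-3,3] (no change)
  #13 pop 2: in=[-2,3] → [-3,2] (was [-2,2]); enqueue [4,5]
  #14 pop 0: in=[-3,3] → [-3,3] (was [-2,3]); enqueue [1,2]
  #15 pop 4: in=[-3,3] → [-3,3] (no change)
  #16 pop 5: in=[-3,2] → [-1,3] (was [0,3]); enqueue [3,4,7]
  #17 pop 1: in=[-3,3] → [-3,3] (no change)
  #18 pop 2: in=[-3,3] → [-3,2] (no change)
  #19 pop 3: in=[-1,3] → [-1,3] (was [0,3]); enqueue [0]
  #20 pop 4: in=[-3,3] → [-3,3] (no change)
  #21 pop 7: in=[-1,3] → [-1,3] (was [0,3]); enqueue []
  #22 pop 0: in=[-3,3] → [-3,3] (no change)

Fixpoint:
  val[0] = [-3,3]
  val[1] = [-3,3]
  val[2] = [-3,2]
  val[3] = [-1,3]
  val[4] = [-3,3]
  val[5] = [-1,3]
  val[6] = [-3,2]
  val[7] = [-1,3]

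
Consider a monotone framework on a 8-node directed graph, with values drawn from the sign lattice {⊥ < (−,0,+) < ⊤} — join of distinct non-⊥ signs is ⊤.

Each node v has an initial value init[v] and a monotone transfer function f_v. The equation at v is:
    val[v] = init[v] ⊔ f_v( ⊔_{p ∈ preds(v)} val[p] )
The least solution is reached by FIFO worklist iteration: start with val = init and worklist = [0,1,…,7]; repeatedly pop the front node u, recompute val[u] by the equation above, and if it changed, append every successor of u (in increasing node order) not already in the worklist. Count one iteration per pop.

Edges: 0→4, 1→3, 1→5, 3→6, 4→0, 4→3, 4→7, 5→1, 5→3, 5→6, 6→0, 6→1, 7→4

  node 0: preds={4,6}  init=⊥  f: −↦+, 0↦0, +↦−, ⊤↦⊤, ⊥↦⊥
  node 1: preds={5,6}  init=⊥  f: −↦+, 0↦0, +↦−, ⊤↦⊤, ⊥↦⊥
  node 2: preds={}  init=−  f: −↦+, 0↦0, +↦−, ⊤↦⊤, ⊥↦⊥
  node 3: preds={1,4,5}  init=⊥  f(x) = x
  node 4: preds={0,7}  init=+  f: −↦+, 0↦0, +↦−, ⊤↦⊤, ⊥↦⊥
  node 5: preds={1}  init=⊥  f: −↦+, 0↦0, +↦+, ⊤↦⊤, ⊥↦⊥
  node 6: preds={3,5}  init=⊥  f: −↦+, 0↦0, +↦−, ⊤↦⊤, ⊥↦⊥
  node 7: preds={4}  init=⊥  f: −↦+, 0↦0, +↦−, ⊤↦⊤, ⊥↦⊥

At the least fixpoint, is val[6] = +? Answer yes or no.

Iteration log — 24 steps:
  step 1. node 0  ⊔preds=+  new=−  old=⊥  +wl: 
  step 2. node 1  ⊔preds=⊥  new=⊥  stable
  step 3. node 2  ⊔preds=⊥  new=−  stable
  step 4. node 3  ⊔preds=+  new=+  old=⊥  +wl: 
  step 5. node 4  ⊔preds=−  new=+  stable
  step 6. node 5  ⊔preds=⊥  new=⊥  stable
  step 7. node 6  ⊔preds=+  new=−  old=⊥  +wl: 0,1
  step 8. node 7  ⊔preds=+  new=−  old=⊥  +wl: 4
  step 9. node 0  ⊔preds=⊤  new=⊤  old=−  +wl: 
  step 10. node 1  ⊔preds=−  new=+  old=⊥  +wl: 3,5
  step 11. node 4  ⊔preds=⊤  new=⊤  old=+  +wl: 0,7
  step 12. node 3  ⊔preds=⊤  new=⊤  old=+  +wl: 6
  step 13. node 5  ⊔preds=+  new=+  old=⊥  +wl: 1,3
  step 14. node 0  ⊔preds=⊤  new=⊤  stable
  step 15. node 7  ⊔preds=⊤  new=⊤  old=−  +wl: 4
  step 16. node 6  ⊔preds=⊤  new=⊤  old=−  +wl: 0
  step 17. node 1  ⊔preds=⊤  new=⊤  old=+  +wl: 5
  step 18. node 3  ⊔preds=⊤  new=⊤  stable
  step 19. node 4  ⊔preds=⊤  new=⊤  stable
  step 20. node 0  ⊔preds=⊤  new=⊤  stable
  step 21. node 5  ⊔preds=⊤  new=⊤  old=+  +wl: 1,3,6
  step 22. node 1  ⊔preds=⊤  new=⊤  stable
  step 23. node 3  ⊔preds=⊤  new=⊤  stable
  step 24. node 6  ⊔preds=⊤  new=⊤  stable

Least fixpoint reached:
  node 0: ⊤
  node 1: ⊤
  node 2: −
  node 3: ⊤
  node 4: ⊤
  node 5: ⊤
  node 6: ⊤
  node 7: ⊤

no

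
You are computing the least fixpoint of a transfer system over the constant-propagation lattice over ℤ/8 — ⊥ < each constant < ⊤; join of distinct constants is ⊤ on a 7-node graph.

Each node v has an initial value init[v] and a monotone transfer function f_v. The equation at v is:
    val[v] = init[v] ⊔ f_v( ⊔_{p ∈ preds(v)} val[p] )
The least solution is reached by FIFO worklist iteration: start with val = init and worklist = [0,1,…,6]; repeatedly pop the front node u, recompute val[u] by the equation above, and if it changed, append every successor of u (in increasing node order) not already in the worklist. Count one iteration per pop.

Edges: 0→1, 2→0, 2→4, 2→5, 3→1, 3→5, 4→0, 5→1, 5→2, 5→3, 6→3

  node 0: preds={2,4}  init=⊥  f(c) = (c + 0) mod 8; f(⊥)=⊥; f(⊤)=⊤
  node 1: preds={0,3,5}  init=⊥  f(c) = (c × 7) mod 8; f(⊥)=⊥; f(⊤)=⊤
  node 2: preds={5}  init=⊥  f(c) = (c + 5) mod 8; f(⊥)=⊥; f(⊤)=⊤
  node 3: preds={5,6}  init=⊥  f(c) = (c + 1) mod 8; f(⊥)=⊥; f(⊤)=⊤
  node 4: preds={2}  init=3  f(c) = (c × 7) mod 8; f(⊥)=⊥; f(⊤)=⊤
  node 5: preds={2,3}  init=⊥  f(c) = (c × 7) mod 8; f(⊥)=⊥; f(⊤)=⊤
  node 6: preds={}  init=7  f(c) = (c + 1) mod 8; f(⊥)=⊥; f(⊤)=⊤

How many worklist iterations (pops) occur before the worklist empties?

20

Worklist (20 pops):
  #1 pop 0: in=3 → 3 (was ⊥); enqueue []
  #2 pop 1: in=3 → 5 (was ⊥); enqueue []
  #3 pop 2: in=⊥ → ⊥ (no change)
  #4 pop 3: in=7 → 0 (was ⊥); enqueue [1]
  #5 pop 4: in=⊥ → 3 (no change)
  #6 pop 5: in=0 → 0 (was ⊥); enqueue [2,3]
  #7 pop 6: in=⊥ → 7 (no change)
  #8 pop 1: in=⊤ → ⊤ (was 5); enqueue []
  #9 pop 2: in=0 → 5 (was ⊥); enqueue [0,4,5]
  #10 pop 3: in=⊤ → ⊤ (was 0); enqueue [1]
  #11 pop 0: in=⊤ → ⊤ (was 3); enqueue []
  #12 pop 4: in=5 → 3 (no change)
  #13 pop 5: in=⊤ → ⊤ (was 0); enqueue [2,3]
  #14 pop 1: in=⊤ → ⊤ (no change)
  #15 pop 2: in=⊤ → ⊤ (was 5); enqueue [0,4,5]
  #16 pop 3: in=⊤ → ⊤ (no change)
  #17 pop 0: in=⊤ → ⊤ (no change)
  #18 pop 4: in=⊤ → ⊤ (was 3); enqueue [0]
  #19 pop 5: in=⊤ → ⊤ (no change)
  #20 pop 0: in=⊤ → ⊤ (no change)

Fixpoint:
  val[0] = ⊤
  val[1] = ⊤
  val[2] = ⊤
  val[3] = ⊤
  val[4] = ⊤
  val[5] = ⊤
  val[6] = 7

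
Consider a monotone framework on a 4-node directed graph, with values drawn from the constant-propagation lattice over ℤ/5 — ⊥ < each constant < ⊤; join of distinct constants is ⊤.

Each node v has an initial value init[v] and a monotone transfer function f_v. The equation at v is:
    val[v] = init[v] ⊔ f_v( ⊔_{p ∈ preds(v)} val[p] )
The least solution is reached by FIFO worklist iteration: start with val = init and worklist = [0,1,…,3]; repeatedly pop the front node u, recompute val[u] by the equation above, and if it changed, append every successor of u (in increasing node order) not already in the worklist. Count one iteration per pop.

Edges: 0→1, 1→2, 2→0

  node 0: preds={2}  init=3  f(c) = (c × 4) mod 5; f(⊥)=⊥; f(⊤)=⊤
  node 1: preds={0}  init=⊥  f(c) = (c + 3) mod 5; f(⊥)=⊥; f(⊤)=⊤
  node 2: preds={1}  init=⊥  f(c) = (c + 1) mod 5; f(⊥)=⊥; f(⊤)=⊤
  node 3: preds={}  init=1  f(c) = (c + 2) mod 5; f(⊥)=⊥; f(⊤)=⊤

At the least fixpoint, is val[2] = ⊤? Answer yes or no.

Iteration log — 5 steps:
  step 1. node 0  ⊔preds=⊥  new=3  stable
  step 2. node 1  ⊔preds=3  new=1  old=⊥  +wl: 
  step 3. node 2  ⊔preds=1  new=2  old=⊥  +wl: 0
  step 4. node 3  ⊔preds=⊥  new=1  stable
  step 5. node 0  ⊔preds=2  new=3  stable

Least fixpoint reached:
  node 0: 3
  node 1: 1
  node 2: 2
  node 3: 1

no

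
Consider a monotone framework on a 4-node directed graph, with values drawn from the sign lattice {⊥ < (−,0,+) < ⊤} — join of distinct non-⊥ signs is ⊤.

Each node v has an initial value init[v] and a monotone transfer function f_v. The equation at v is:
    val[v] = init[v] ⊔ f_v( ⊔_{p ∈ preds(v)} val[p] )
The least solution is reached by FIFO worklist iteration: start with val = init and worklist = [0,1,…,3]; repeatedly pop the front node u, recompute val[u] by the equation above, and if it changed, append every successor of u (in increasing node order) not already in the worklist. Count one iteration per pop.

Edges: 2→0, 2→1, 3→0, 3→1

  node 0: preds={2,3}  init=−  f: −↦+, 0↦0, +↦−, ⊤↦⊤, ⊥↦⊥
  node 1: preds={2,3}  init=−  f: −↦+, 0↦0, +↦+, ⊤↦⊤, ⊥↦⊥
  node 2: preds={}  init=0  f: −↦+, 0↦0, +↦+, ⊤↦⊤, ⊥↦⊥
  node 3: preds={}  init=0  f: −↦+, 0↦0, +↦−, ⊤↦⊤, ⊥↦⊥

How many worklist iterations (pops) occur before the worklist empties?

Worklist (4 pops):
  #1 pop 0: in=0 → ⊤ (was −); enqueue []
  #2 pop 1: in=0 → ⊤ (was −); enqueue []
  #3 pop 2: in=⊥ → 0 (no change)
  #4 pop 3: in=⊥ → 0 (no change)

Fixpoint:
  val[0] = ⊤
  val[1] = ⊤
  val[2] = 0
  val[3] = 0

4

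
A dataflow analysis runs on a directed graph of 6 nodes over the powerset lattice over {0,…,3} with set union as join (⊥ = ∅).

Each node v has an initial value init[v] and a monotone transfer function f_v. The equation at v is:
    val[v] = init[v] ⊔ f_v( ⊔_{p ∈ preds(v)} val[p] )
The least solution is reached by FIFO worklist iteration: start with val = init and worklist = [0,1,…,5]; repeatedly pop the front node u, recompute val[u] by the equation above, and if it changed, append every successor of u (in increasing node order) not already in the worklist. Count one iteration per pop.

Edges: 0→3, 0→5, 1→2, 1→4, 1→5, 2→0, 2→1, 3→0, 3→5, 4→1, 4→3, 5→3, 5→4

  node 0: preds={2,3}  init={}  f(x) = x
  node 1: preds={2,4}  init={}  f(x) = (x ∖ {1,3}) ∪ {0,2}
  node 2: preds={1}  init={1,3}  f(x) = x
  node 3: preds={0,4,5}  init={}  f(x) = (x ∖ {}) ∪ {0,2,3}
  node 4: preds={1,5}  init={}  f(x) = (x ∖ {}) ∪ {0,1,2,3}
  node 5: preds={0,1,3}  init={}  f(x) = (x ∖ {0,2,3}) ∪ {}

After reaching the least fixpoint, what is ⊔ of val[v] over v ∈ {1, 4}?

Trace (11 dequeues):
  [1] u=0 | in {1,3} | out {1,3} | prev {} | push {}
  [2] u=1 | in {1,3} | out {0,2} | prev {} | push {}
  [3] u=2 | in {0,2} | out {0,1,2,3} | prev {1,3} | push {0,1}
  [4] u=3 | in {1,3} | out {0,1,2,3} | prev {} | push {}
  [5] u=4 | in {0,2} | out {0,1,2,3} | prev {} | push {3}
  [6] u=5 | in {0,1,2,3} | out {1} | prev {} | push {4}
  [7] u=0 | in {0,1,2,3} | out {0,1,2,3} | prev {1,3} | push {5}
  [8] u=1 | in {0,1,2,3} | out {0,2} | ==
  [9] u=3 | in {0,1,2,3} | out {0,1,2,3} | ==
  [10] u=4 | in {0,1,2} | out {0,1,2,3} | ==
  [11] u=5 | in {0,1,2,3} | out {1} | ==

Converged values:
  [0] {0,1,2,3}
  [1] {0,2}
  [2] {0,1,2,3}
  [3] {0,1,2,3}
  [4] {0,1,2,3}
  [5] {1}

{0,1,2,3}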